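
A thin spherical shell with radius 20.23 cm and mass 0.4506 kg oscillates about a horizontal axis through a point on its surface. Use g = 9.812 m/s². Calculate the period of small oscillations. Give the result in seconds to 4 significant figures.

1.165 s

I_cm = (2/3)mr² = 0.012294 kg·m². The pivot is at distance d = 0.2023 m from the centre of mass.
By the parallel-axis theorem, I = I_cm + md² = 0.012294 + 0.018441 = 0.030735 kg·m².
T = 2π√(I/(mgd)) = 2π√(0.030735/(0.4506 × 9.812 × 0.2023)) = 1.165 s.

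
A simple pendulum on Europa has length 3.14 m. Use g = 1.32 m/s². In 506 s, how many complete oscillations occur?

52

T = 2π√(L/g) = 2π√(3.14/1.32) = 9.691 s.
Number of complete oscillations = ⌊506/9.691⌋ = ⌊52.21⌋ = 52.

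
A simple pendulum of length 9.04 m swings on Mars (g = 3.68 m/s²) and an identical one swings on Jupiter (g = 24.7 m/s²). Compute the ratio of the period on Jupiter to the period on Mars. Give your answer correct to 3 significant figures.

0.386

T ∝ 1/√g, so T₂/T₁ = √(g₁/g₂) = √(3.68/24.7) = 0.386.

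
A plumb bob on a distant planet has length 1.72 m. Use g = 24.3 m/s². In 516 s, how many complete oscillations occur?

T = 2π√(L/g) = 2π√(1.72/24.3) = 1.672 s.
Number of complete oscillations = ⌊516/1.672⌋ = ⌊308.7⌋ = 308.

308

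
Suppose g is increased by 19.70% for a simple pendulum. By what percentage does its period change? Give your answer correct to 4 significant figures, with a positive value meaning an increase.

-8.599%

T ∝ 1/√g, so T'/T = 1/√(1.1970) = 0.91401.
Percentage change in T = (0.91401 − 1) × 100% = -8.599%.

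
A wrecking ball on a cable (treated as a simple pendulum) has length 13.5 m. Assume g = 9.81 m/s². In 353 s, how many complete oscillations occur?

T = 2π√(L/g) = 2π√(13.5/9.81) = 7.371 s.
Number of complete oscillations = ⌊353/7.371⌋ = ⌊47.89⌋ = 47.

47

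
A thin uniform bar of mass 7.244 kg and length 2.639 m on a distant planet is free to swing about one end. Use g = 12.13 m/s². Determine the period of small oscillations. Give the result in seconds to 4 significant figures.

For a physical pendulum T = 2π√(I/(mgd)), with d = 1.3195 m from pivot to centre of mass.
I_cm = mL²/12 = 7.244 × 2.639²/12 = 4.2041 kg·m²; I = I_cm + md² = 4.2041 + 7.244 × 1.3195² = 16.817 kg·m².
T = 2π√(16.817/(7.244 × 12.13 × 1.3195)) = 2.393 s.

2.393 s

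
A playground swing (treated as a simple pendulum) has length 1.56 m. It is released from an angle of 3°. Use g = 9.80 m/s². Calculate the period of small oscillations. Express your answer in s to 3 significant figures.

T = 2π√(L/g) = 2π√(1.56/9.80) = 2π × 0.3990 = 2.51 s.

2.51 s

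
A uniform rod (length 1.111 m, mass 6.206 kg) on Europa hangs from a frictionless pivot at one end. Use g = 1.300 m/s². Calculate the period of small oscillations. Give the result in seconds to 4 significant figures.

4.743 s

For a physical pendulum T = 2π√(I/(mgd)), with d = 0.55550 m from pivot to centre of mass.
I_cm = mL²/12 = 6.206 × 1.111²/12 = 0.63835 kg·m²; I = I_cm + md² = 0.63835 + 6.206 × 0.55550² = 2.5534 kg·m².
T = 2π√(2.5534/(6.206 × 1.300 × 0.55550)) = 4.743 s.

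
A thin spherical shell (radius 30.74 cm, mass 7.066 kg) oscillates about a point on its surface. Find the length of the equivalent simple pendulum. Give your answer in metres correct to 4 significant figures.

The equivalent simple-pendulum length is L_eq = I/(md), where I is about the pivot and d = 0.30740 m.
I_cm = (2/3)mR² = 0.44513 kg·m², so I = I_cm + md² = 0.44513 + 0.66770 = 1.1128 kg·m².
L_eq = 1.1128/(7.066 × 0.30740) = 0.5123 m.

0.5123 m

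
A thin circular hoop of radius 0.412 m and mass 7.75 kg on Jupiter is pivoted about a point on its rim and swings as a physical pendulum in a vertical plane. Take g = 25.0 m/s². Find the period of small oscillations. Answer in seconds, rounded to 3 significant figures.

I_cm = mr² = 1.316 kg·m². The pivot is at distance d = 0.412 m from the centre of mass.
By the parallel-axis theorem, I = I_cm + md² = 1.316 + 1.316 = 2.631 kg·m².
T = 2π√(I/(mgd)) = 2π√(2.631/(7.75 × 25.0 × 0.412)) = 1.14 s.

1.14 s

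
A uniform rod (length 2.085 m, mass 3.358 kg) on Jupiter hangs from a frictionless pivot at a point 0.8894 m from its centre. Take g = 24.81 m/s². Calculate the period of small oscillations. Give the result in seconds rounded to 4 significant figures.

1.436 s

For a physical pendulum T = 2π√(I/(mgd)), with d = 0.88940 m from pivot to centre of mass.
I_cm = mL²/12 = 3.358 × 2.085²/12 = 1.2165 kg·m²; I = I_cm + md² = 1.2165 + 3.358 × 0.88940² = 3.8728 kg·m².
T = 2π√(3.8728/(3.358 × 24.81 × 0.88940)) = 1.436 s.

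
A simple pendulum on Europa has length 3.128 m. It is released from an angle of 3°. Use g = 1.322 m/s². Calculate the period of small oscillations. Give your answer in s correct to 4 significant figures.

9.665 s

T = 2π√(L/g) = 2π√(3.128/1.322) = 2π × 1.5382 = 9.665 s.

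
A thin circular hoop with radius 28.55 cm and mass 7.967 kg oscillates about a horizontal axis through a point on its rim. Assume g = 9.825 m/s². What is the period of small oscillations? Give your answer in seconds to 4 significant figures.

I_cm = mr² = 0.64939 kg·m². The pivot is at distance d = 0.2855 m from the centre of mass.
By the parallel-axis theorem, I = I_cm + md² = 0.64939 + 0.64939 = 1.2988 kg·m².
T = 2π√(I/(mgd)) = 2π√(1.2988/(7.967 × 9.825 × 0.2855)) = 1.515 s.

1.515 s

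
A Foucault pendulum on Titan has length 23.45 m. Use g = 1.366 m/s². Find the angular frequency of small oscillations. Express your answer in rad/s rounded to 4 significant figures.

0.2414 rad/s

ω = √(g/L) = √(1.366/23.45) = 0.2414 rad/s.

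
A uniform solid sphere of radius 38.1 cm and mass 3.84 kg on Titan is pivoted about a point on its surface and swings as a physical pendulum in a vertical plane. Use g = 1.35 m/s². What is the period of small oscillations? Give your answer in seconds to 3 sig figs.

3.95 s

I_cm = (2/5)mr² = 0.2230 kg·m². The pivot is at distance d = 0.381 m from the centre of mass.
By the parallel-axis theorem, I = I_cm + md² = 0.2230 + 0.5574 = 0.7804 kg·m².
T = 2π√(I/(mgd)) = 2π√(0.7804/(3.84 × 1.35 × 0.381)) = 3.95 s.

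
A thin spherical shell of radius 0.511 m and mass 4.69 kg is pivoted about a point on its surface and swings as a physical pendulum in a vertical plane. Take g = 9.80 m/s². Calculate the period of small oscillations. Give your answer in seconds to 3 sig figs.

I_cm = (2/3)mr² = 0.8164 kg·m². The pivot is at distance d = 0.511 m from the centre of mass.
By the parallel-axis theorem, I = I_cm + md² = 0.8164 + 1.225 = 2.041 kg·m².
T = 2π√(I/(mgd)) = 2π√(2.041/(4.69 × 9.80 × 0.511)) = 1.85 s.

1.85 s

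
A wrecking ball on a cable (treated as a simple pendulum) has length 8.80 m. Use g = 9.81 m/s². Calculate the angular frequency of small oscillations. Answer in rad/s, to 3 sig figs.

1.06 rad/s

ω = √(g/L) = √(9.81/8.80) = 1.06 rad/s.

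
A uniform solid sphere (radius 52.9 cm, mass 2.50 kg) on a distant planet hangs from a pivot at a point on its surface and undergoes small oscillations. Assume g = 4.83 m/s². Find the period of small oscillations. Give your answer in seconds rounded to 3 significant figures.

2.46 s

I_cm = (2/5)mr² = 0.2798 kg·m². The pivot is at distance d = 0.529 m from the centre of mass.
By the parallel-axis theorem, I = I_cm + md² = 0.2798 + 0.6996 = 0.9794 kg·m².
T = 2π√(I/(mgd)) = 2π√(0.9794/(2.50 × 4.83 × 0.529)) = 2.46 s.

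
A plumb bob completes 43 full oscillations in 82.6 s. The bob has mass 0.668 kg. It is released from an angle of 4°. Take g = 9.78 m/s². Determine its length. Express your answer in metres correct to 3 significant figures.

T = 82.6/43 = 1.921 s.
From T = 2π√(L/g), L = gT²/(4π²) = 9.78 × 1.921²/(4π²) = 0.914 m.

0.914 m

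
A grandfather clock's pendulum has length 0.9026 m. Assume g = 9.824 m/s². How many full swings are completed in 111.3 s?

T = 2π√(L/g) = 2π√(0.9026/9.824) = 1.9045 s.
Number of complete oscillations = ⌊111.3/1.9045⌋ = ⌊58.440⌋ = 58.

58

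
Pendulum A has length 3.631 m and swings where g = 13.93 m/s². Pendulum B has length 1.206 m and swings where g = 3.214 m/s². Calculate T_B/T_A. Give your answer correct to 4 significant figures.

T = 2π√(L/g), so T_B/T_A = √((L_B/g_B)/(L_A/g_A)) = √((1.206/3.214)/(3.631/13.93)) = 1.200.

1.200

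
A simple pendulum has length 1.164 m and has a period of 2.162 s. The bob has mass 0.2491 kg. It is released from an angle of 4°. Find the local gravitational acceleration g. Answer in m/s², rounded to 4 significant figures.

From T = 2π√(L/g), g = 4π²L/T² = 4π² × 1.164/2.1620² = 9.831 m/s².

9.831 m/s²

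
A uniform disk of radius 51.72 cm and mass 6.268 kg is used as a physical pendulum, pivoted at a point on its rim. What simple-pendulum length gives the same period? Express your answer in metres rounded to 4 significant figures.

The equivalent simple-pendulum length is L_eq = I/(md), where I is about the pivot and d = 0.51720 m.
I_cm = ½mR² = 0.83833 kg·m², so I = I_cm + md² = 0.83833 + 1.6767 = 2.5150 kg·m².
L_eq = 2.5150/(6.268 × 0.51720) = 0.7758 m.

0.7758 m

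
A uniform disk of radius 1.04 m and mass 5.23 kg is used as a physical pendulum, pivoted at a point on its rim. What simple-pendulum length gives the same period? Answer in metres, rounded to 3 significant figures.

1.56 m

The equivalent simple-pendulum length is L_eq = I/(md), where I is about the pivot and d = 1.040 m.
I_cm = ½mR² = 2.828 kg·m², so I = I_cm + md² = 2.828 + 5.657 = 8.485 kg·m².
L_eq = 8.485/(5.23 × 1.040) = 1.56 m.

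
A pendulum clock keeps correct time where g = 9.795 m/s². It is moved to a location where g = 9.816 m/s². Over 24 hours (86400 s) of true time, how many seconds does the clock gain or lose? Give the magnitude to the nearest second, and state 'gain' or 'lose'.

gain 93 s

The clock's period scales as T ∝ 1/√g, so T'/T = √(9.795/9.816) = 0.998930.
In 86400 s of true time the clock registers 86400/0.998930 = 86492.6 s, so it gains 93 s.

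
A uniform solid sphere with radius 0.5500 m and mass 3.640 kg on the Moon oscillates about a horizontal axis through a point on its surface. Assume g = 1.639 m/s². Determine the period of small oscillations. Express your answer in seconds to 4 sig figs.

4.307 s

I_cm = (2/5)mr² = 0.44044 kg·m². The pivot is at distance d = 0.5500 m from the centre of mass.
By the parallel-axis theorem, I = I_cm + md² = 0.44044 + 1.1011 = 1.5415 kg·m².
T = 2π√(I/(mgd)) = 2π√(1.5415/(3.640 × 1.639 × 0.5500)) = 4.307 s.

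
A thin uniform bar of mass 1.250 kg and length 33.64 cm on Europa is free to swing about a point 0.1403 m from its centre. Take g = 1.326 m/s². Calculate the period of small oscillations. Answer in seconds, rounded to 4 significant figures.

2.486 s

For a physical pendulum T = 2π√(I/(mgd)), with d = 0.14030 m from pivot to centre of mass.
I_cm = mL²/12 = 1.250 × 0.3364²/12 = 0.011788 kg·m²; I = I_cm + md² = 0.011788 + 1.250 × 0.14030² = 0.036393 kg·m².
T = 2π√(0.036393/(1.250 × 1.326 × 0.14030)) = 2.486 s.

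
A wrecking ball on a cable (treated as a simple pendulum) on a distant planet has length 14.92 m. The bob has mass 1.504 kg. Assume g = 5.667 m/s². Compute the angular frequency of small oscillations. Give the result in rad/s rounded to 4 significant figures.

ω = √(g/L) = √(5.667/14.92) = 0.6163 rad/s.

0.6163 rad/s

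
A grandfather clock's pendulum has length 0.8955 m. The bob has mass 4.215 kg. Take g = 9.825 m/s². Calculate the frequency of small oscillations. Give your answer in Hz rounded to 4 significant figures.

0.5272 Hz

T = 2π√(L/g) = 2π√(0.8955/9.825) = 1.8969 s, so f = 1/T = 0.5272 Hz.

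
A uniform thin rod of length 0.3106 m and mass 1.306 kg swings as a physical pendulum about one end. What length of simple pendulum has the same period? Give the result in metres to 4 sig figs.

The equivalent simple-pendulum length is L_eq = I/(md), where I is about the pivot and d = 0.15530 m.
I_cm = (1/12)mL² = 0.010499 kg·m², so I = I_cm + md² = 0.010499 + 0.031498 = 0.041998 kg·m².
L_eq = 0.041998/(1.306 × 0.15530) = 0.2071 m.

0.2071 m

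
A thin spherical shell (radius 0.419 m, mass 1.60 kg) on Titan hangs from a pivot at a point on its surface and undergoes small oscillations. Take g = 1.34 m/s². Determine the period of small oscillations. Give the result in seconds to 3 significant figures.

4.54 s

I_cm = (2/3)mr² = 0.1873 kg·m². The pivot is at distance d = 0.419 m from the centre of mass.
By the parallel-axis theorem, I = I_cm + md² = 0.1873 + 0.2809 = 0.4682 kg·m².
T = 2π√(I/(mgd)) = 2π√(0.4682/(1.60 × 1.34 × 0.419)) = 4.54 s.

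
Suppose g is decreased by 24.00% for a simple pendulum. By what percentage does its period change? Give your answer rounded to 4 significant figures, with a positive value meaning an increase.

14.71%

T ∝ 1/√g, so T'/T = 1/√(0.76000) = 1.1471.
Percentage change in T = (1.1471 − 1) × 100% = 14.71%.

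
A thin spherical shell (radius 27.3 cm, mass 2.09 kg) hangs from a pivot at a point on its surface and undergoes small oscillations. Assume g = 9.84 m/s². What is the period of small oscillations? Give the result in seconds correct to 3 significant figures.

1.35 s

I_cm = (2/3)mr² = 0.1038 kg·m². The pivot is at distance d = 0.273 m from the centre of mass.
By the parallel-axis theorem, I = I_cm + md² = 0.1038 + 0.1558 = 0.2596 kg·m².
T = 2π√(I/(mgd)) = 2π√(0.2596/(2.09 × 9.84 × 0.273)) = 1.35 s.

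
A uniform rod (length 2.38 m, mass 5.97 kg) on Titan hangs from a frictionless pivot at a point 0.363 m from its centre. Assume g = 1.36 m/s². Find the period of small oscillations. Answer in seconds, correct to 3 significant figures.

For a physical pendulum T = 2π√(I/(mgd)), with d = 0.3630 m from pivot to centre of mass.
I_cm = mL²/12 = 5.97 × 2.38²/12 = 2.818 kg·m²; I = I_cm + md² = 2.818 + 5.97 × 0.3630² = 3.605 kg·m².
T = 2π√(3.605/(5.97 × 1.36 × 0.3630)) = 6.95 s.

6.95 s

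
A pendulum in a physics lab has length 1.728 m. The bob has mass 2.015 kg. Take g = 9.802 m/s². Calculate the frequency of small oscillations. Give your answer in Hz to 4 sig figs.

T = 2π√(L/g) = 2π√(1.728/9.802) = 2.6381 s, so f = 1/T = 0.3791 Hz.

0.3791 Hz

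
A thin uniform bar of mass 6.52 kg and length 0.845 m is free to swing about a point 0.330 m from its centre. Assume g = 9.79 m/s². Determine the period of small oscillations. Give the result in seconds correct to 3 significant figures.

For a physical pendulum T = 2π√(I/(mgd)), with d = 0.3300 m from pivot to centre of mass.
I_cm = mL²/12 = 6.52 × 0.845²/12 = 0.3880 kg·m²; I = I_cm + md² = 0.3880 + 6.52 × 0.3300² = 1.098 kg·m².
T = 2π√(1.098/(6.52 × 9.79 × 0.3300)) = 1.43 s.

1.43 s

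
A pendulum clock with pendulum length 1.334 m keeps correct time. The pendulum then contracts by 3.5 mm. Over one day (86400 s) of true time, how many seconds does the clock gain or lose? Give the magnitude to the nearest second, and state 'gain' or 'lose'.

gain 114 s

T ∝ √L, so T'/T = √(1.33050/1.334) = 0.998687.
In 86400 s of true time the clock registers 86400/0.998687 = 86513.6 s, so it gains 114 s.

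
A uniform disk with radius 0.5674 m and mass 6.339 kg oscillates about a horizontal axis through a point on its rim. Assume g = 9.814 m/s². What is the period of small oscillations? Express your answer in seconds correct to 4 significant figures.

1.850 s

I_cm = ½mr² = 1.0204 kg·m². The pivot is at distance d = 0.5674 m from the centre of mass.
By the parallel-axis theorem, I = I_cm + md² = 1.0204 + 2.0408 = 3.0612 kg·m².
T = 2π√(I/(mgd)) = 2π√(3.0612/(6.339 × 9.814 × 0.5674)) = 1.850 s.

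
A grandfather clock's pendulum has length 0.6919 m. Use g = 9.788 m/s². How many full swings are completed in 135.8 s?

T = 2π√(L/g) = 2π√(0.6919/9.788) = 1.6705 s.
Number of complete oscillations = ⌊135.8/1.6705⌋ = ⌊81.292⌋ = 81.

81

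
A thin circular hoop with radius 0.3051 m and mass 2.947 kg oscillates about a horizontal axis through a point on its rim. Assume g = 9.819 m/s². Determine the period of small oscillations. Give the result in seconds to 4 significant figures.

I_cm = mr² = 0.27432 kg·m². The pivot is at distance d = 0.3051 m from the centre of mass.
By the parallel-axis theorem, I = I_cm + md² = 0.27432 + 0.27432 = 0.54865 kg·m².
T = 2π√(I/(mgd)) = 2π√(0.54865/(2.947 × 9.819 × 0.3051)) = 1.566 s.

1.566 s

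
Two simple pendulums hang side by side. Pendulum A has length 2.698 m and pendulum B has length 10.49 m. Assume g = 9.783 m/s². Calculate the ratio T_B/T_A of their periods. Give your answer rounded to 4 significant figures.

T ∝ √L, so T_B/T_A = √(L_B/L_A) = √(10.49/2.698) = 1.972.

1.972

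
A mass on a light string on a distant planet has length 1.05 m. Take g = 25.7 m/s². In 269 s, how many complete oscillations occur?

211

T = 2π√(L/g) = 2π√(1.05/25.7) = 1.270 s.
Number of complete oscillations = ⌊269/1.270⌋ = ⌊211.8⌋ = 211.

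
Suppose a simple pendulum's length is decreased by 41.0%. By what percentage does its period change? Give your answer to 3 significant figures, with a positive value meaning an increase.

T ∝ √L, so T'/T = √(0.5900) = 0.7681.
Percentage change in T = (0.7681 − 1) × 100% = -23.2%.

-23.2%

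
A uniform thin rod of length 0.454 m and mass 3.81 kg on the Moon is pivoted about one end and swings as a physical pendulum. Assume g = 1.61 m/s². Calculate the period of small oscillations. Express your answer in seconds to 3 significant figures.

2.72 s

For a physical pendulum T = 2π√(I/(mgd)), with d = 0.2270 m from pivot to centre of mass.
I_cm = mL²/12 = 3.81 × 0.454²/12 = 0.06544 kg·m²; I = I_cm + md² = 0.06544 + 3.81 × 0.2270² = 0.2618 kg·m².
T = 2π√(0.2618/(3.81 × 1.61 × 0.2270)) = 2.72 s.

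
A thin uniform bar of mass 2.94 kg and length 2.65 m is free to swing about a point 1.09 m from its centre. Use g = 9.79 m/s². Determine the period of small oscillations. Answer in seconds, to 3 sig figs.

For a physical pendulum T = 2π√(I/(mgd)), with d = 1.090 m from pivot to centre of mass.
I_cm = mL²/12 = 2.94 × 2.65²/12 = 1.721 kg·m²; I = I_cm + md² = 1.721 + 2.94 × 1.090² = 5.214 kg·m².
T = 2π√(5.214/(2.94 × 9.79 × 1.090)) = 2.56 s.

2.56 s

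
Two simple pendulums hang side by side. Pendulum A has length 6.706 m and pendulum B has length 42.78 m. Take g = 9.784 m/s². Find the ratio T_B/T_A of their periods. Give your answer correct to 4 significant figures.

2.526

T ∝ √L, so T_B/T_A = √(L_B/L_A) = √(42.78/6.706) = 2.526.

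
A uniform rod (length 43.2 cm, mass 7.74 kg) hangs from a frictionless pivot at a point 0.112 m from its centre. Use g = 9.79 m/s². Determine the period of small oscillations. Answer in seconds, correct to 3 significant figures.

For a physical pendulum T = 2π√(I/(mgd)), with d = 0.1120 m from pivot to centre of mass.
I_cm = mL²/12 = 7.74 × 0.432²/12 = 0.1204 kg·m²; I = I_cm + md² = 0.1204 + 7.74 × 0.1120² = 0.2175 kg·m².
T = 2π√(0.2175/(7.74 × 9.79 × 0.1120)) = 1.01 s.

1.01 s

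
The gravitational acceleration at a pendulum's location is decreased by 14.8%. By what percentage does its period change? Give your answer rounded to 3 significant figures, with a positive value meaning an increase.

T ∝ 1/√g, so T'/T = 1/√(0.8520) = 1.083.
Percentage change in T = (1.083 − 1) × 100% = 8.34%.

8.34%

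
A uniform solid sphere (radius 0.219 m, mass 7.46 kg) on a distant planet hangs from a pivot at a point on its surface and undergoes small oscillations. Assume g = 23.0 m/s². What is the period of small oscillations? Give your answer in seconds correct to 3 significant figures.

0.725 s

I_cm = (2/5)mr² = 0.1431 kg·m². The pivot is at distance d = 0.219 m from the centre of mass.
By the parallel-axis theorem, I = I_cm + md² = 0.1431 + 0.3578 = 0.5009 kg·m².
T = 2π√(I/(mgd)) = 2π√(0.5009/(7.46 × 23.0 × 0.219)) = 0.725 s.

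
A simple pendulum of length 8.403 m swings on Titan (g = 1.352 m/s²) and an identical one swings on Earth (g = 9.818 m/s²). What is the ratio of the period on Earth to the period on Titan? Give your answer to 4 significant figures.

T ∝ 1/√g, so T₂/T₁ = √(g₁/g₂) = √(1.352/9.818) = 0.3711.

0.3711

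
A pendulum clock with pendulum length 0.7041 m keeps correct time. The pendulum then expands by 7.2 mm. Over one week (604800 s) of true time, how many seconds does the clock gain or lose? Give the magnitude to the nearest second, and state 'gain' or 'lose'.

T ∝ √L, so T'/T = √(0.71130/0.7041) = 1.00510.
In 604800 s of true time the clock registers 604800/1.00510 = 601731.2 s, so it loses 3069 s.

lose 3069 s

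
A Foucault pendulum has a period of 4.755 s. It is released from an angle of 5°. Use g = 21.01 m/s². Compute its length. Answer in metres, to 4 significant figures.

From T = 2π√(L/g), L = gT²/(4π²) = 21.01 × 4.7550²/(4π²) = 12.03 m.

12.03 m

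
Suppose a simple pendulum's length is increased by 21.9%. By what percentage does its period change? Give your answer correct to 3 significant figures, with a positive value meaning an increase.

T ∝ √L, so T'/T = √(1.219) = 1.104.
Percentage change in T = (1.104 − 1) × 100% = 10.4%.

10.4%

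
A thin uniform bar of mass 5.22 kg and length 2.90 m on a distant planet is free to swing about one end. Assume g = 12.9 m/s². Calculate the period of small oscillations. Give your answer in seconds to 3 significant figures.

2.43 s

For a physical pendulum T = 2π√(I/(mgd)), with d = 1.450 m from pivot to centre of mass.
I_cm = mL²/12 = 5.22 × 2.90²/12 = 3.658 kg·m²; I = I_cm + md² = 3.658 + 5.22 × 1.450² = 14.63 kg·m².
T = 2π√(14.63/(5.22 × 12.9 × 1.450)) = 2.43 s.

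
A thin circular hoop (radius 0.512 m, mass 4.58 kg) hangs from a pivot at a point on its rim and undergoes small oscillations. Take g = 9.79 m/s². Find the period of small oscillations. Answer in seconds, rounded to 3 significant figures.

2.03 s

I_cm = mr² = 1.201 kg·m². The pivot is at distance d = 0.512 m from the centre of mass.
By the parallel-axis theorem, I = I_cm + md² = 1.201 + 1.201 = 2.401 kg·m².
T = 2π√(I/(mgd)) = 2π√(2.401/(4.58 × 9.79 × 0.512)) = 2.03 s.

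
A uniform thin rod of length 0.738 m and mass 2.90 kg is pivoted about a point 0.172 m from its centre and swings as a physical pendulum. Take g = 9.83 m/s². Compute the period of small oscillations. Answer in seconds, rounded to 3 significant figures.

For a physical pendulum T = 2π√(I/(mgd)), with d = 0.1720 m from pivot to centre of mass.
I_cm = mL²/12 = 2.90 × 0.738²/12 = 0.1316 kg·m²; I = I_cm + md² = 0.1316 + 2.90 × 0.1720² = 0.2174 kg·m².
T = 2π√(0.2174/(2.90 × 9.83 × 0.1720)) = 1.32 s.

1.32 s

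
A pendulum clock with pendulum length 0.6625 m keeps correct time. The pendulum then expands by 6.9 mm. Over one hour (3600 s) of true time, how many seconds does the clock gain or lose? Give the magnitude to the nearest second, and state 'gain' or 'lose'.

lose 19 s

T ∝ √L, so T'/T = √(0.66940/0.6625) = 1.00519.
In 3600 s of true time the clock registers 3600/1.00519 = 3581.4 s, so it loses 19 s.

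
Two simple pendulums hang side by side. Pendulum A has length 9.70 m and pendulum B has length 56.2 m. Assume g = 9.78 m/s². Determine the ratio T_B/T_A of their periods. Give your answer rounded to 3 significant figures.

2.41

T ∝ √L, so T_B/T_A = √(L_B/L_A) = √(56.2/9.70) = 2.41.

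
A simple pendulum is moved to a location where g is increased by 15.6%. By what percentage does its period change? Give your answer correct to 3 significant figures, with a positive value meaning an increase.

T ∝ 1/√g, so T'/T = 1/√(1.156) = 0.9301.
Percentage change in T = (0.9301 − 1) × 100% = -6.99%.

-6.99%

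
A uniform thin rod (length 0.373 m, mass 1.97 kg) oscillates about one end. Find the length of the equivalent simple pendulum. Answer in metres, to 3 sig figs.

The equivalent simple-pendulum length is L_eq = I/(md), where I is about the pivot and d = 0.1865 m.
I_cm = (1/12)mL² = 0.02284 kg·m², so I = I_cm + md² = 0.02284 + 0.06852 = 0.09136 kg·m².
L_eq = 0.09136/(1.97 × 0.1865) = 0.249 m.

0.249 m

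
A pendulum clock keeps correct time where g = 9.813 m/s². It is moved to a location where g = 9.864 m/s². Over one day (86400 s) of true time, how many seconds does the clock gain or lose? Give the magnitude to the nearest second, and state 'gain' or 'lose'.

The clock's period scales as T ∝ 1/√g, so T'/T = √(9.813/9.864) = 0.997411.
In 86400 s of true time the clock registers 86400/0.997411 = 86624.2 s, so it gains 224 s.

gain 224 s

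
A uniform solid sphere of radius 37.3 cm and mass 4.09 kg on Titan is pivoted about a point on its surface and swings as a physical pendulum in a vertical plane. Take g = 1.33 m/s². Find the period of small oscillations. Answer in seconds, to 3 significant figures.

3.94 s

I_cm = (2/5)mr² = 0.2276 kg·m². The pivot is at distance d = 0.373 m from the centre of mass.
By the parallel-axis theorem, I = I_cm + md² = 0.2276 + 0.5690 = 0.7967 kg·m².
T = 2π√(I/(mgd)) = 2π√(0.7967/(4.09 × 1.33 × 0.373)) = 3.94 s.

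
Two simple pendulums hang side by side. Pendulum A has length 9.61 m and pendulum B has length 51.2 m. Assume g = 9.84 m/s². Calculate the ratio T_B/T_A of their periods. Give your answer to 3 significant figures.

2.31

T ∝ √L, so T_B/T_A = √(L_B/L_A) = √(51.2/9.61) = 2.31.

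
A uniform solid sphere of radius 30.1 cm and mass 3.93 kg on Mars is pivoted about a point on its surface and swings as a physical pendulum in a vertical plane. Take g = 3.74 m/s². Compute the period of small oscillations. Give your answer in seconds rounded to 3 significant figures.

2.11 s

I_cm = (2/5)mr² = 0.1424 kg·m². The pivot is at distance d = 0.301 m from the centre of mass.
By the parallel-axis theorem, I = I_cm + md² = 0.1424 + 0.3561 = 0.4985 kg·m².
T = 2π√(I/(mgd)) = 2π√(0.4985/(3.93 × 3.74 × 0.301)) = 2.11 s.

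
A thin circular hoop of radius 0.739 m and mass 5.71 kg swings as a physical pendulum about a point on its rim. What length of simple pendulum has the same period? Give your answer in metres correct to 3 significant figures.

The equivalent simple-pendulum length is L_eq = I/(md), where I is about the pivot and d = 0.7390 m.
I_cm = mR² = 3.118 kg·m², so I = I_cm + md² = 3.118 + 3.118 = 6.237 kg·m².
L_eq = 6.237/(5.71 × 0.7390) = 1.48 m.

1.48 m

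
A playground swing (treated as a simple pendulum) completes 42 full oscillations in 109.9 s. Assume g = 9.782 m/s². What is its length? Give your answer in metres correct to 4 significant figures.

1.697 m

T = 109.9/42 = 2.6167 s.
From T = 2π√(L/g), L = gT²/(4π²) = 9.782 × 2.6167²/(4π²) = 1.697 m.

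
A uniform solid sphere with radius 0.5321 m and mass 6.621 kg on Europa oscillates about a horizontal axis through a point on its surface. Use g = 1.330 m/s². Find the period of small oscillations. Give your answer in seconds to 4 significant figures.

I_cm = (2/5)mr² = 0.74984 kg·m². The pivot is at distance d = 0.5321 m from the centre of mass.
By the parallel-axis theorem, I = I_cm + md² = 0.74984 + 1.8746 = 2.6244 kg·m².
T = 2π√(I/(mgd)) = 2π√(2.6244/(6.621 × 1.330 × 0.5321)) = 4.702 s.

4.702 s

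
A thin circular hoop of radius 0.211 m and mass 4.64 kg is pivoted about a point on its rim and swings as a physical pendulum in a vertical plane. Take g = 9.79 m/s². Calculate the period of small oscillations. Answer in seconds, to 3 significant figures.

I_cm = mr² = 0.2066 kg·m². The pivot is at distance d = 0.211 m from the centre of mass.
By the parallel-axis theorem, I = I_cm + md² = 0.2066 + 0.2066 = 0.4132 kg·m².
T = 2π√(I/(mgd)) = 2π√(0.4132/(4.64 × 9.79 × 0.211)) = 1.30 s.

1.30 s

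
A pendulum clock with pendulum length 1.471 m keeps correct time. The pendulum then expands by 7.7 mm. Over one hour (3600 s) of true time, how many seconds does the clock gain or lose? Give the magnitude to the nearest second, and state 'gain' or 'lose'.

T ∝ √L, so T'/T = √(1.47870/1.471) = 1.00261.
In 3600 s of true time the clock registers 3600/1.00261 = 3590.6 s, so it loses 9 s.

lose 9 s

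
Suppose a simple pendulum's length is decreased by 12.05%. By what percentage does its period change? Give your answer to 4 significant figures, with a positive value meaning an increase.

T ∝ √L, so T'/T = √(0.87950) = 0.93782.
Percentage change in T = (0.93782 − 1) × 100% = -6.218%.

-6.218%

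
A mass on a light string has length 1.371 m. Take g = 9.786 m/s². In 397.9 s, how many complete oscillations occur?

169

T = 2π√(L/g) = 2π√(1.371/9.786) = 2.3518 s.
Number of complete oscillations = ⌊397.9/2.3518⌋ = ⌊169.19⌋ = 169.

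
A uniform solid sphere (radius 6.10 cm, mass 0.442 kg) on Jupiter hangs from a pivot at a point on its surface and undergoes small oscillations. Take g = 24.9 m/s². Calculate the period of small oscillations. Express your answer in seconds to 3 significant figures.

0.368 s

I_cm = (2/5)mr² = 0.0006579 kg·m². The pivot is at distance d = 0.0610 m from the centre of mass.
By the parallel-axis theorem, I = I_cm + md² = 0.0006579 + 0.001645 = 0.002303 kg·m².
T = 2π√(I/(mgd)) = 2π√(0.002303/(0.442 × 24.9 × 0.0610)) = 0.368 s.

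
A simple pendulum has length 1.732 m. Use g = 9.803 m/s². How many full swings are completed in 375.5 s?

T = 2π√(L/g) = 2π√(1.732/9.803) = 2.6410 s.
Number of complete oscillations = ⌊375.5/2.6410⌋ = ⌊142.18⌋ = 142.

142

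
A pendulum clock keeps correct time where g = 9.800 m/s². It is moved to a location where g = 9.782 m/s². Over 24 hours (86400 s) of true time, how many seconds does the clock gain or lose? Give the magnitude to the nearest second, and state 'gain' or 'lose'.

lose 79 s

The clock's period scales as T ∝ 1/√g, so T'/T = √(9.800/9.782) = 1.00092.
In 86400 s of true time the clock registers 86400/1.00092 = 86320.6 s, so it loses 79 s.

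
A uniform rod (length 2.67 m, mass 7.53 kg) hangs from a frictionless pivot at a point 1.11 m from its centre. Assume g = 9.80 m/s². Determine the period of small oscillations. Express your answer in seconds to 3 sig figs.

For a physical pendulum T = 2π√(I/(mgd)), with d = 1.110 m from pivot to centre of mass.
I_cm = mL²/12 = 7.53 × 2.67²/12 = 4.473 kg·m²; I = I_cm + md² = 4.473 + 7.53 × 1.110² = 13.75 kg·m².
T = 2π√(13.75/(7.53 × 9.80 × 1.110)) = 2.57 s.

2.57 s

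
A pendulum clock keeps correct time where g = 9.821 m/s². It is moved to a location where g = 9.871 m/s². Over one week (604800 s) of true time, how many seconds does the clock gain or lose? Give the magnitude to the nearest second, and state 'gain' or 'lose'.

gain 1538 s

The clock's period scales as T ∝ 1/√g, so T'/T = √(9.821/9.871) = 0.997464.
In 604800 s of true time the clock registers 604800/0.997464 = 606337.6 s, so it gains 1538 s.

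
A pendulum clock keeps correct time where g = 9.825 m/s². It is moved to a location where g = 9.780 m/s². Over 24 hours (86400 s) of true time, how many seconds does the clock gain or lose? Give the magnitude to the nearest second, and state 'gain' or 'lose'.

lose 198 s

The clock's period scales as T ∝ 1/√g, so T'/T = √(9.825/9.780) = 1.00230.
In 86400 s of true time the clock registers 86400/1.00230 = 86201.9 s, so it loses 198 s.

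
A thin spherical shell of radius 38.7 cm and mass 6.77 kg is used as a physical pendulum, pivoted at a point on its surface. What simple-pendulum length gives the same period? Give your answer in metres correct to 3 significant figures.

0.645 m

The equivalent simple-pendulum length is L_eq = I/(md), where I is about the pivot and d = 0.3870 m.
I_cm = (2/3)mR² = 0.6760 kg·m², so I = I_cm + md² = 0.6760 + 1.014 = 1.690 kg·m².
L_eq = 1.690/(6.77 × 0.3870) = 0.645 m.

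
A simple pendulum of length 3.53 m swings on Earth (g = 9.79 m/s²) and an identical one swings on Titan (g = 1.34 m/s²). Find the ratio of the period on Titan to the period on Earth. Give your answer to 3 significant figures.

2.70

T ∝ 1/√g, so T₂/T₁ = √(g₁/g₂) = √(9.79/1.34) = 2.70.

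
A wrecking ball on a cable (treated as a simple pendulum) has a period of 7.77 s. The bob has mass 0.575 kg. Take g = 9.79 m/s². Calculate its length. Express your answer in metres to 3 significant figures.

15.0 m

From T = 2π√(L/g), L = gT²/(4π²) = 9.79 × 7.770²/(4π²) = 15.0 m.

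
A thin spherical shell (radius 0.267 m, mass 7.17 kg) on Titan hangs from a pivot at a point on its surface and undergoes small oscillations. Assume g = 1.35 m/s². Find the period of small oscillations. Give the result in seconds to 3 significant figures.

I_cm = (2/3)mr² = 0.3408 kg·m². The pivot is at distance d = 0.267 m from the centre of mass.
By the parallel-axis theorem, I = I_cm + md² = 0.3408 + 0.5111 = 0.8519 kg·m².
T = 2π√(I/(mgd)) = 2π√(0.8519/(7.17 × 1.35 × 0.267)) = 3.61 s.

3.61 s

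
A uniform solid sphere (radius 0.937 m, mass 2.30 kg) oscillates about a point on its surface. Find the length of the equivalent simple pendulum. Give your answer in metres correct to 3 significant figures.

1.31 m

The equivalent simple-pendulum length is L_eq = I/(md), where I is about the pivot and d = 0.9370 m.
I_cm = (2/5)mR² = 0.8077 kg·m², so I = I_cm + md² = 0.8077 + 2.019 = 2.827 kg·m².
L_eq = 2.827/(2.30 × 0.9370) = 1.31 m.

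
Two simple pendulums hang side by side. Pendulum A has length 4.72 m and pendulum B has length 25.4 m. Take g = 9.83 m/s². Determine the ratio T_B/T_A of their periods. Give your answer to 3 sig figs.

2.32

T ∝ √L, so T_B/T_A = √(L_B/L_A) = √(25.4/4.72) = 2.32.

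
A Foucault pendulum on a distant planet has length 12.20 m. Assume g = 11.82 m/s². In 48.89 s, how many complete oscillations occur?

7

T = 2π√(L/g) = 2π√(12.20/11.82) = 6.3834 s.
Number of complete oscillations = ⌊48.89/6.3834⌋ = ⌊7.6589⌋ = 7.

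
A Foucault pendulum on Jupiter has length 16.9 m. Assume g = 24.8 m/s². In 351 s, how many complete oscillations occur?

T = 2π√(L/g) = 2π√(16.9/24.8) = 5.187 s.
Number of complete oscillations = ⌊351/5.187⌋ = ⌊67.67⌋ = 67.

67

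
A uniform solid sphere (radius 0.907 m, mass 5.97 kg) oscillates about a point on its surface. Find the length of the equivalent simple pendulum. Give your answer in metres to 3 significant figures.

The equivalent simple-pendulum length is L_eq = I/(md), where I is about the pivot and d = 0.9070 m.
I_cm = (2/5)mR² = 1.964 kg·m², so I = I_cm + md² = 1.964 + 4.911 = 6.876 kg·m².
L_eq = 6.876/(5.97 × 0.9070) = 1.27 m.

1.27 m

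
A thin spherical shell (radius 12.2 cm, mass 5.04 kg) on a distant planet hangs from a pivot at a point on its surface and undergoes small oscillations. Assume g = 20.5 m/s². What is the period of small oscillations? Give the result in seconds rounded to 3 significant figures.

0.626 s

I_cm = (2/3)mr² = 0.05001 kg·m². The pivot is at distance d = 0.122 m from the centre of mass.
By the parallel-axis theorem, I = I_cm + md² = 0.05001 + 0.07502 = 0.1250 kg·m².
T = 2π√(I/(mgd)) = 2π√(0.1250/(5.04 × 20.5 × 0.122)) = 0.626 s.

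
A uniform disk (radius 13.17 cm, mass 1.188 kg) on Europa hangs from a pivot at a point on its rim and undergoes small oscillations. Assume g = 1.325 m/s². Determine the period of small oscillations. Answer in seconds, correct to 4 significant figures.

2.426 s

I_cm = ½mr² = 0.010303 kg·m². The pivot is at distance d = 0.1317 m from the centre of mass.
By the parallel-axis theorem, I = I_cm + md² = 0.010303 + 0.020606 = 0.030909 kg·m².
T = 2π√(I/(mgd)) = 2π√(0.030909/(1.188 × 1.325 × 0.1317)) = 2.426 s.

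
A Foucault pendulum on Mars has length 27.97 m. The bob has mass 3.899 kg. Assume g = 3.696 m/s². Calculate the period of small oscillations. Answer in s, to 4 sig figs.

17.28 s

T = 2π√(L/g) = 2π√(27.97/3.696) = 2π × 2.7509 = 17.28 s.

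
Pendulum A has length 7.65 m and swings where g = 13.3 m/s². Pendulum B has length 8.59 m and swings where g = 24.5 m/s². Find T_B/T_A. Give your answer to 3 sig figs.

0.781

T = 2π√(L/g), so T_B/T_A = √((L_B/g_B)/(L_A/g_A)) = √((8.59/24.5)/(7.65/13.3)) = 0.781.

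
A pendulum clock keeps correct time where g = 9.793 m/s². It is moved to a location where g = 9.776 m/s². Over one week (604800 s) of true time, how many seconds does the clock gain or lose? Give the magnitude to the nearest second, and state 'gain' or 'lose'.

lose 525 s

The clock's period scales as T ∝ 1/√g, so T'/T = √(9.793/9.776) = 1.00087.
In 604800 s of true time the clock registers 604800/1.00087 = 604274.8 s, so it loses 525 s.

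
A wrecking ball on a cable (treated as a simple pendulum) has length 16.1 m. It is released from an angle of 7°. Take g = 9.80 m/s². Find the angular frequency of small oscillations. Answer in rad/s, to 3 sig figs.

0.780 rad/s

ω = √(g/L) = √(9.80/16.1) = 0.780 rad/s.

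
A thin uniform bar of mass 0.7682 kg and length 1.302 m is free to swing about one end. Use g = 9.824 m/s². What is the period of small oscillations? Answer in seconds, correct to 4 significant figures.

For a physical pendulum T = 2π√(I/(mgd)), with d = 0.65100 m from pivot to centre of mass.
I_cm = mL²/12 = 0.7682 × 1.302²/12 = 0.10852 kg·m²; I = I_cm + md² = 0.10852 + 0.7682 × 0.65100² = 0.43409 kg·m².
T = 2π√(0.43409/(0.7682 × 9.824 × 0.65100)) = 1.868 s.

1.868 s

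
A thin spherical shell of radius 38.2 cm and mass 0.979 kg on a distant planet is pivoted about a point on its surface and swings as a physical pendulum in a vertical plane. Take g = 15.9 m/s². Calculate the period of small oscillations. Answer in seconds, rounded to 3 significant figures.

1.26 s

I_cm = (2/3)mr² = 0.09524 kg·m². The pivot is at distance d = 0.382 m from the centre of mass.
By the parallel-axis theorem, I = I_cm + md² = 0.09524 + 0.1429 = 0.2381 kg·m².
T = 2π√(I/(mgd)) = 2π√(0.2381/(0.979 × 15.9 × 0.382)) = 1.26 s.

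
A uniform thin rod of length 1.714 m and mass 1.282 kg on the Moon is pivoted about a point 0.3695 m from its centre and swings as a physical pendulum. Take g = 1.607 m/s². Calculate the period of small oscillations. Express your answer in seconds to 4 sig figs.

For a physical pendulum T = 2π√(I/(mgd)), with d = 0.36950 m from pivot to centre of mass.
I_cm = mL²/12 = 1.282 × 1.714²/12 = 0.31385 kg·m²; I = I_cm + md² = 0.31385 + 1.282 × 0.36950² = 0.48889 kg·m².
T = 2π√(0.48889/(1.282 × 1.607 × 0.36950)) = 5.035 s.

5.035 s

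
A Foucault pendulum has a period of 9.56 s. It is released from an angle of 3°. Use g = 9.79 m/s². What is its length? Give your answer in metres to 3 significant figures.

22.7 m

From T = 2π√(L/g), L = gT²/(4π²) = 9.79 × 9.560²/(4π²) = 22.7 m.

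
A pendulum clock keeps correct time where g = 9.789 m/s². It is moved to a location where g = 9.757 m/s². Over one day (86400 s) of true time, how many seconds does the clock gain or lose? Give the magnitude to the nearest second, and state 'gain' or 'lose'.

lose 141 s

The clock's period scales as T ∝ 1/√g, so T'/T = √(9.789/9.757) = 1.00164.
In 86400 s of true time the clock registers 86400/1.00164 = 86258.7 s, so it loses 141 s.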